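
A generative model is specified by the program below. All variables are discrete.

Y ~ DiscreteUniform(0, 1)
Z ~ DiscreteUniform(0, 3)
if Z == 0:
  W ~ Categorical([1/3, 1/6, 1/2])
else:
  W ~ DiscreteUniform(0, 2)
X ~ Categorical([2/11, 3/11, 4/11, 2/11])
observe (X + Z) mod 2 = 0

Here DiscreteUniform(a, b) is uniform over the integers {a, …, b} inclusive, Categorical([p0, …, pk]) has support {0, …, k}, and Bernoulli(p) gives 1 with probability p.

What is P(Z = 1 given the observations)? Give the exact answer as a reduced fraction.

Enumerate traces; 48 have nonzero weight after conditioning:
  (Y=0, Z=0, W=0, X=0) weight 1/132
  (Y=0, Z=0, W=0, X=2) weight 1/66
  (Y=0, Z=0, W=1, X=0) weight 1/264
  (Y=0, Z=0, W=1, X=2) weight 1/132
  (Y=0, Z=0, W=2, X=0) weight 1/88
  (Y=0, Z=0, W=2, X=2) weight 1/44
  (Y=0, Z=1, W=0, X=1) weight 1/88
  (Y=0, Z=1, W=0, X=3) weight 1/132
  (Y=0, Z=2, W=0, X=0) weight 1/132
  (Y=0, Z=3, W=0, X=1) weight 1/88
  … 38 more
Group by Z:
  weight(Z=0) = 3/22
  weight(Z=1) = 5/44
  weight(Z=2) = 3/22
  weight(Z=3) = 5/44
Total weight = 3/22 + 5/44 + 3/22 + 5/44 = 1/2
P(Z=0 | obs) = 3/22 / 1/2 = 3/11
P(Z=1 | obs) = 5/44 / 1/2 = 5/22
P(Z=2 | obs) = 3/22 / 1/2 = 3/11
P(Z=3 | obs) = 5/44 / 1/2 = 5/22

P(Z = 1 | obs) = 5/22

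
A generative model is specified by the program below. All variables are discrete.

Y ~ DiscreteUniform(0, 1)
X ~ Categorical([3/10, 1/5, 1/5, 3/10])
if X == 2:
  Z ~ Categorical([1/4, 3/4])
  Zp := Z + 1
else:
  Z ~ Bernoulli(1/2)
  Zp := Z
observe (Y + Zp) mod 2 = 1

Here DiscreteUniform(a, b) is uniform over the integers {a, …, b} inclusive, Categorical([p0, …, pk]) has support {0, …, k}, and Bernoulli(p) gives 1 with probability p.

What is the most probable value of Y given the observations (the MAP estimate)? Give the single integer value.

argmax_v P(Y = v | obs) = 1

Enumerate traces; 8 have nonzero weight after conditioning:
  (Y=0, X=0, Z=1) weight 3/40
  (Y=0, X=1, Z=1) weight 1/20
  (Y=0, X=2, Z=0) weight 1/40
  (Y=0, X=3, Z=1) weight 3/40
  (Y=1, X=0, Z=0) weight 3/40
  (Y=1, X=1, Z=0) weight 1/20
  (Y=1, X=2, Z=1) weight 3/40
  (Y=1, X=3, Z=0) weight 3/40
Group by Y:
  weight(Y=0) = 9/40
  weight(Y=1) = 11/40
Total weight = 9/40 + 11/40 = 1/2
P(Y=0 | obs) = 9/40 / 1/2 = 9/20
P(Y=1 | obs) = 11/40 / 1/2 = 11/20
argmax = 1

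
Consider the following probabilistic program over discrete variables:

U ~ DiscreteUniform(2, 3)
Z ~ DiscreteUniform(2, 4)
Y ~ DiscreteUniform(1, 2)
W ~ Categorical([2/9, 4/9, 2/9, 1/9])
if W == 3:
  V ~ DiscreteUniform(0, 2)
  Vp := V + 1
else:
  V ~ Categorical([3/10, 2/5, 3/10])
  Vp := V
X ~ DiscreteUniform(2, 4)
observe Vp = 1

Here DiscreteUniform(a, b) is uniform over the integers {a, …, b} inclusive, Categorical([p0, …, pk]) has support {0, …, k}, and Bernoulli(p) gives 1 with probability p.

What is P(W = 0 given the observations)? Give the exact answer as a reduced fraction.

Enumerate traces; 144 have nonzero weight after conditioning:
  (U=2, Z=2, Y=1, W=0, V=1, X=2) weight 1/405
  (U=2, Z=2, Y=1, W=0, V=1, X=3) weight 1/405
  (U=2, Z=2, Y=1, W=0, V=1, X=4) weight 1/405
  (U=2, Z=2, Y=1, W=1, V=1, X=2) weight 2/405
  (U=2, Z=2, Y=1, W=1, V=1, X=3) weight 2/405
  (U=2, Z=2, Y=1, W=1, V=1, X=4) weight 2/405
  (U=2, Z=2, Y=1, W=2, V=1, X=2) weight 1/405
  (U=2, Z=2, Y=1, W=2, V=1, X=3) weight 1/405
  (U=2, Z=2, Y=1, W=3, V=0, X=2) weight 1/972
  … 135 more
Group by W:
  weight(W=0) = 4/45
  weight(W=1) = 8/45
  weight(W=2) = 4/45
  weight(W=3) = 1/27
Total weight = 4/45 + 8/45 + 4/45 + 1/27 = 53/135
P(W=0 | obs) = 4/45 / 53/135 = 12/53
P(W=1 | obs) = 8/45 / 53/135 = 24/53
P(W=2 | obs) = 4/45 / 53/135 = 12/53
P(W=3 | obs) = 1/27 / 53/135 = 5/53

P(W = 0 | obs) = 12/53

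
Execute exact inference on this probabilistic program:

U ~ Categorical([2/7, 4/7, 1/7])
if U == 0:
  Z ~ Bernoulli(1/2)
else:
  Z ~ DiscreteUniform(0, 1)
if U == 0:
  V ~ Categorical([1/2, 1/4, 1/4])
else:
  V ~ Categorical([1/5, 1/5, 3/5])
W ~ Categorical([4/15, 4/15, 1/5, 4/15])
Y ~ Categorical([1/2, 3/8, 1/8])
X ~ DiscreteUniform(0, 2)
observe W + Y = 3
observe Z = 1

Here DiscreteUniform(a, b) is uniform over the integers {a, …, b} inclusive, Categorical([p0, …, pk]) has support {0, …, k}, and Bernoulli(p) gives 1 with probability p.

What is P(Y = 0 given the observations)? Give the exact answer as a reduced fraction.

P(Y = 0 | obs) = 16/29

Enumerate traces; 81 have nonzero weight after conditioning:
  (U=0, Z=1, V=0, W=1, Y=2, X=0) weight 1/1260
  (U=0, Z=1, V=0, W=1, Y=2, X=1) weight 1/1260
  (U=0, Z=1, V=0, W=1, Y=2, X=2) weight 1/1260
  (U=0, Z=1, V=0, W=2, Y=1, X=0) weight 1/560
  (U=0, Z=1, V=0, W=2, Y=1, X=1) weight 1/560
  (U=0, Z=1, V=0, W=2, Y=1, X=2) weight 1/560
  (U=0, Z=1, V=0, W=3, Y=0, X=0) weight 1/315
  (U=0, Z=1, V=0, W=3, Y=0, X=1) weight 1/315
  … 73 more
Group by Y:
  weight(Y=0) = 1/15
  weight(Y=1) = 3/80
  weight(Y=2) = 1/60
Total weight = 1/15 + 3/80 + 1/60 = 29/240
P(Y=0 | obs) = 1/15 / 29/240 = 16/29
P(Y=1 | obs) = 3/80 / 29/240 = 9/29
P(Y=2 | obs) = 1/60 / 29/240 = 4/29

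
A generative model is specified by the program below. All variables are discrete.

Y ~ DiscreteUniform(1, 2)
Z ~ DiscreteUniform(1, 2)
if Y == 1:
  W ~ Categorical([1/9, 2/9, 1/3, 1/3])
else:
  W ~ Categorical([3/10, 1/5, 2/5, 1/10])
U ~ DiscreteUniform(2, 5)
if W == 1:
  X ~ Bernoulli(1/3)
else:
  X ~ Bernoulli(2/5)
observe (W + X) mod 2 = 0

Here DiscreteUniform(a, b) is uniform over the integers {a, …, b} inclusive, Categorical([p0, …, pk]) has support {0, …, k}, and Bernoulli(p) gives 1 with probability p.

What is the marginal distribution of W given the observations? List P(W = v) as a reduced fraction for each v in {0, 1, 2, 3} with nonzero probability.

Enumerate traces; 64 have nonzero weight after conditioning:
  (Y=1, Z=1, W=0, U=2, X=0) weight 1/240
  (Y=1, Z=1, W=0, U=3, X=0) weight 1/240
  (Y=1, Z=1, W=0, U=4, X=0) weight 1/240
  (Y=1, Z=1, W=0, U=5, X=0) weight 1/240
  (Y=1, Z=1, W=1, U=2, X=1) weight 1/216
  (Y=1, Z=1, W=1, U=3, X=1) weight 1/216
  (Y=1, Z=1, W=1, U=4, X=1) weight 1/216
  (Y=1, Z=1, W=1, U=5, X=1) weight 1/216
  (Y=1, Z=1, W=2, U=2, X=0) weight 1/80
  (Y=1, Z=1, W=3, U=2, X=1) weight 1/120
  … 54 more
Group by W:
  weight(W=0) = 37/300
  weight(W=1) = 19/270
  weight(W=2) = 11/50
  weight(W=3) = 13/150
Total weight = 37/300 + 19/270 + 11/50 + 13/150 = 1351/2700
P(W=0 | obs) = 37/300 / 1351/2700 = 333/1351
P(W=1 | obs) = 19/270 / 1351/2700 = 190/1351
P(W=2 | obs) = 11/50 / 1351/2700 = 594/1351
P(W=3 | obs) = 13/150 / 1351/2700 = 234/1351

P(W=0) = 333/1351, P(W=1) = 190/1351, P(W=2) = 594/1351, P(W=3) = 234/1351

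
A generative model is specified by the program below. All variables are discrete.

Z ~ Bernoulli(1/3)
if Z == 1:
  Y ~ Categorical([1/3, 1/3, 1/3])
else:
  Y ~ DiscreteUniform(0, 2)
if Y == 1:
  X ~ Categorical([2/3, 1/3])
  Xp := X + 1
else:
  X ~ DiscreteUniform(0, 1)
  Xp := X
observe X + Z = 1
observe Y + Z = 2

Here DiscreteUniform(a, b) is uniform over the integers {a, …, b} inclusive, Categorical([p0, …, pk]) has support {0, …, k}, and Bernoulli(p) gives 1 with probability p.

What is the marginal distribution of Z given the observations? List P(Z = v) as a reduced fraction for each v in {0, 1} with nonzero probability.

P(Z=0) = 3/5, P(Z=1) = 2/5

Enumerate traces; 2 have nonzero weight after conditioning:
  (Z=0, Y=2, X=1) weight 1/9
  (Z=1, Y=1, X=0) weight 2/27
Group by Z:
  weight(Z=0) = 1/9
  weight(Z=1) = 2/27
Total weight = 1/9 + 2/27 = 5/27
P(Z=0 | obs) = 1/9 / 5/27 = 3/5
P(Z=1 | obs) = 2/27 / 5/27 = 2/5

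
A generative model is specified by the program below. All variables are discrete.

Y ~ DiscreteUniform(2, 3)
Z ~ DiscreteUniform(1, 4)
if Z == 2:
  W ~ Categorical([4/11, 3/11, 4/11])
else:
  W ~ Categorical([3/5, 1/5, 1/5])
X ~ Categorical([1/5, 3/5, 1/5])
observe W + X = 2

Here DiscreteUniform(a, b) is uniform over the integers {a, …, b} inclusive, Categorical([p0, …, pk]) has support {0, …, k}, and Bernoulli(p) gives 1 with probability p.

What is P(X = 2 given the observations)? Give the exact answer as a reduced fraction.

Enumerate traces; 24 have nonzero weight after conditioning:
  (Y=2, Z=1, W=0, X=2) weight 3/200
  (Y=2, Z=1, W=1, X=1) weight 3/200
  (Y=2, Z=1, W=2, X=0) weight 1/200
  (Y=2, Z=2, W=0, X=2) weight 1/110
  (Y=2, Z=2, W=1, X=1) weight 9/440
  (Y=2, Z=2, W=2, X=0) weight 1/110
  (Y=2, Z=3, W=0, X=2) weight 3/200
  (Y=2, Z=3, W=1, X=1) weight 3/200
  … 16 more
Group by X:
  weight(X=0) = 53/1100
  weight(X=1) = 36/275
  weight(X=2) = 119/1100
Total weight = 53/1100 + 36/275 + 119/1100 = 79/275
P(X=0 | obs) = 53/1100 / 79/275 = 53/316
P(X=1 | obs) = 36/275 / 79/275 = 36/79
P(X=2 | obs) = 119/1100 / 79/275 = 119/316

P(X = 2 | obs) = 119/316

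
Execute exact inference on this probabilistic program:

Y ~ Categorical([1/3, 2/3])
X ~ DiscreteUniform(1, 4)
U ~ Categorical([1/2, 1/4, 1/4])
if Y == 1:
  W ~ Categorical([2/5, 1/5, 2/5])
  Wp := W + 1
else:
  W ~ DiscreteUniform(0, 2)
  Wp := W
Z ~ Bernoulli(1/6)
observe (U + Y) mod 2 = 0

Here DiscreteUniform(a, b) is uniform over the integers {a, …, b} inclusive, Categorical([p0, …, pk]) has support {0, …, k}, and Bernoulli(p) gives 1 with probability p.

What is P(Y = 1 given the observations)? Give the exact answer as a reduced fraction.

P(Y = 1 | obs) = 2/5

Enumerate traces; 72 have nonzero weight after conditioning:
  (Y=0, X=1, U=0, W=0, Z=0) weight 5/432
  (Y=0, X=1, U=0, W=0, Z=1) weight 1/432
  (Y=0, X=1, U=0, W=1, Z=0) weight 5/432
  (Y=0, X=1, U=0, W=1, Z=1) weight 1/432
  (Y=0, X=1, U=0, W=2, Z=0) weight 5/432
  (Y=0, X=1, U=0, W=2, Z=1) weight 1/432
  (Y=0, X=1, U=2, W=0, Z=0) weight 5/864
  (Y=0, X=1, U=2, W=0, Z=1) weight 1/864
  (Y=1, X=1, U=1, W=0, Z=0) weight 1/72
  … 63 more
Group by Y:
  weight(Y=0) = 1/4
  weight(Y=1) = 1/6
Total weight = 1/4 + 1/6 = 5/12
P(Y=0 | obs) = 1/4 / 5/12 = 3/5
P(Y=1 | obs) = 1/6 / 5/12 = 2/5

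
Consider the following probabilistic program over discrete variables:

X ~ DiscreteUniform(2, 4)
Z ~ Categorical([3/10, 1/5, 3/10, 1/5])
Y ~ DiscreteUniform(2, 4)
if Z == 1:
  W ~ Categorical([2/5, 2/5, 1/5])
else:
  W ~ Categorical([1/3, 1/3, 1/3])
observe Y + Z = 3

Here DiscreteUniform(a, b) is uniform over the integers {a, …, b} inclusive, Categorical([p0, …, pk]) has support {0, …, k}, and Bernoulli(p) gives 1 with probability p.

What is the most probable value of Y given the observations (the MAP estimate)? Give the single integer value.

Enumerate traces; 18 have nonzero weight after conditioning:
  (X=2, Z=0, Y=3, W=0) weight 1/90
  (X=2, Z=0, Y=3, W=1) weight 1/90
  (X=2, Z=0, Y=3, W=2) weight 1/90
  (X=2, Z=1, Y=2, W=0) weight 2/225
  (X=2, Z=1, Y=2, W=1) weight 2/225
  (X=2, Z=1, Y=2, W=2) weight 1/225
  (X=3, Z=0, Y=3, W=0) weight 1/90
  (X=3, Z=0, Y=3, W=1) weight 1/90
  … 10 more
Group by Y:
  weight(Y=2) = 1/15
  weight(Y=3) = 1/10
Total weight = 1/15 + 1/10 = 1/6
P(Y=2 | obs) = 1/15 / 1/6 = 2/5
P(Y=3 | obs) = 1/10 / 1/6 = 3/5
argmax = 3

argmax_v P(Y = v | obs) = 3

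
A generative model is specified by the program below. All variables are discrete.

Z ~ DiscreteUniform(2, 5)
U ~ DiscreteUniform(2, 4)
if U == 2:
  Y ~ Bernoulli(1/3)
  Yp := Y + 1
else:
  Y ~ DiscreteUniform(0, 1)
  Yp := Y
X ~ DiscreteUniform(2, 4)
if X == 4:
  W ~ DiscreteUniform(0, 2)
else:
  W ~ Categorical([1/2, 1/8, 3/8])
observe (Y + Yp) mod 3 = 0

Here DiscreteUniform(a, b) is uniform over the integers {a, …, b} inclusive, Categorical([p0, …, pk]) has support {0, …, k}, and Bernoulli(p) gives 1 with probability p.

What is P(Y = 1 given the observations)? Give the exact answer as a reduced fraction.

P(Y = 1 | obs) = 1/4

Enumerate traces; 108 have nonzero weight after conditioning:
  (Z=2, U=2, Y=1, X=2, W=0) weight 1/216
  (Z=2, U=2, Y=1, X=2, W=1) weight 1/864
  (Z=2, U=2, Y=1, X=2, W=2) weight 1/288
  (Z=2, U=2, Y=1, X=3, W=0) weight 1/216
  (Z=2, U=2, Y=1, X=3, W=1) weight 1/864
  (Z=2, U=2, Y=1, X=3, W=2) weight 1/288
  (Z=2, U=2, Y=1, X=4, W=0) weight 1/324
  (Z=2, U=2, Y=1, X=4, W=1) weight 1/324
  (Z=2, U=3, Y=0, X=2, W=0) weight 1/144
  … 99 more
Group by Y:
  weight(Y=0) = 1/3
  weight(Y=1) = 1/9
Total weight = 1/3 + 1/9 = 4/9
P(Y=0 | obs) = 1/3 / 4/9 = 3/4
P(Y=1 | obs) = 1/9 / 4/9 = 1/4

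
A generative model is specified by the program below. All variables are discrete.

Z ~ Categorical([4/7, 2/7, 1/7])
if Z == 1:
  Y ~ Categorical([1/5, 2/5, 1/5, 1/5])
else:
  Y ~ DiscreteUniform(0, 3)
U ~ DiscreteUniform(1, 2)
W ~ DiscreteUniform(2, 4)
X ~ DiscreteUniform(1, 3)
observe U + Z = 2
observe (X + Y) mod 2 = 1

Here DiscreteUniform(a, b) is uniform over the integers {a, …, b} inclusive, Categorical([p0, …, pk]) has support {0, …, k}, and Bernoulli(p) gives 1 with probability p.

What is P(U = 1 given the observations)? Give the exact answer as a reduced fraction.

Enumerate traces; 36 have nonzero weight after conditioning:
  (Z=0, Y=0, U=2, W=2, X=1) weight 1/126
  (Z=0, Y=0, U=2, W=2, X=3) weight 1/126
  (Z=0, Y=0, U=2, W=3, X=1) weight 1/126
  (Z=0, Y=0, U=2, W=3, X=3) weight 1/126
  (Z=0, Y=0, U=2, W=4, X=1) weight 1/126
  (Z=0, Y=0, U=2, W=4, X=3) weight 1/126
  (Z=0, Y=1, U=2, W=2, X=2) weight 1/126
  (Z=0, Y=1, U=2, W=3, X=2) weight 1/126
  (Z=1, Y=0, U=1, W=2, X=1) weight 1/315
  … 27 more
Group by U:
  weight(U=1) = 1/15
  weight(U=2) = 1/7
Total weight = 1/15 + 1/7 = 22/105
P(U=1 | obs) = 1/15 / 22/105 = 7/22
P(U=2 | obs) = 1/7 / 22/105 = 15/22

P(U = 1 | obs) = 7/22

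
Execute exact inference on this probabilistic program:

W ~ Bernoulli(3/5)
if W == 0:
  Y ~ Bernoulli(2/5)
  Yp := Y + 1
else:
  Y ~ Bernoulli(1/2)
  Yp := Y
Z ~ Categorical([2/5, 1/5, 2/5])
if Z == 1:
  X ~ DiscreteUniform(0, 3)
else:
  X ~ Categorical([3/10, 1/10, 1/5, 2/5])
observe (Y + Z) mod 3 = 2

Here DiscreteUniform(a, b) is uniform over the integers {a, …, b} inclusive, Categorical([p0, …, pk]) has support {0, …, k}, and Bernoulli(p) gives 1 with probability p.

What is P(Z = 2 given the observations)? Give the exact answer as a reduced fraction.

P(Z = 2 | obs) = 54/77

Enumerate traces; 16 have nonzero weight after conditioning:
  (W=0, Y=0, Z=2, X=0) weight 18/625
  (W=0, Y=0, Z=2, X=1) weight 6/625
  (W=0, Y=0, Z=2, X=2) weight 12/625
  (W=0, Y=0, Z=2, X=3) weight 24/625
  (W=0, Y=1, Z=1, X=0) weight 1/125
  (W=0, Y=1, Z=1, X=1) weight 1/125
  (W=0, Y=1, Z=1, X=2) weight 1/125
  (W=0, Y=1, Z=1, X=3) weight 1/125
  … 8 more
Group by Z:
  weight(Z=1) = 23/250
  weight(Z=2) = 27/125
Total weight = 23/250 + 27/125 = 77/250
P(Z=1 | obs) = 23/250 / 77/250 = 23/77
P(Z=2 | obs) = 27/125 / 77/250 = 54/77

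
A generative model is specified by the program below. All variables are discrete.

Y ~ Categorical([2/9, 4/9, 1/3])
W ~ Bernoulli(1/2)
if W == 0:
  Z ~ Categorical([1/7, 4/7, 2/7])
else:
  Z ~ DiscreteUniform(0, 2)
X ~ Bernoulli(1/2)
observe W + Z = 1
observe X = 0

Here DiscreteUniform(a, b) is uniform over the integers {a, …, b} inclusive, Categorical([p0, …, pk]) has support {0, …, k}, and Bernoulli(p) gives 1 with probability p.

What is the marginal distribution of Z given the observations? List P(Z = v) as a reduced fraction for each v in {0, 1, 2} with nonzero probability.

Enumerate traces; 6 have nonzero weight after conditioning:
  (Y=0, W=0, Z=1, X=0) weight 2/63
  (Y=0, W=1, Z=0, X=0) weight 1/54
  (Y=1, W=0, Z=1, X=0) weight 4/63
  (Y=1, W=1, Z=0, X=0) weight 1/27
  (Y=2, W=0, Z=1, X=0) weight 1/21
  (Y=2, W=1, Z=0, X=0) weight 1/36
Group by Z:
  weight(Z=0) = 1/12
  weight(Z=1) = 1/7
Total weight = 1/12 + 1/7 = 19/84
P(Z=0 | obs) = 1/12 / 19/84 = 7/19
P(Z=1 | obs) = 1/7 / 19/84 = 12/19

P(Z=0) = 7/19, P(Z=1) = 12/19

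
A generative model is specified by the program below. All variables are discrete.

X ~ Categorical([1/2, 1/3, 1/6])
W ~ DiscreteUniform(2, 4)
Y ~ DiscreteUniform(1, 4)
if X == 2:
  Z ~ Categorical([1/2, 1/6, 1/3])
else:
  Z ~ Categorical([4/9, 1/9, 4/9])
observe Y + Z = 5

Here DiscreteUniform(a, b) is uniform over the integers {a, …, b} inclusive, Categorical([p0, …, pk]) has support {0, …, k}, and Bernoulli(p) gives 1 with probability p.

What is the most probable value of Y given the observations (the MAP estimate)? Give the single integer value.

Enumerate traces; 18 have nonzero weight after conditioning:
  (X=0, W=2, Y=3, Z=2) weight 1/54
  (X=0, W=2, Y=4, Z=1) weight 1/216
  (X=0, W=3, Y=3, Z=2) weight 1/54
  (X=0, W=3, Y=4, Z=1) weight 1/216
  (X=0, W=4, Y=3, Z=2) weight 1/54
  (X=0, W=4, Y=4, Z=1) weight 1/216
  (X=1, W=2, Y=3, Z=2) weight 1/81
  (X=1, W=2, Y=4, Z=1) weight 1/324
  … 10 more
Group by Y:
  weight(Y=3) = 23/216
  weight(Y=4) = 13/432
Total weight = 23/216 + 13/432 = 59/432
P(Y=3 | obs) = 23/216 / 59/432 = 46/59
P(Y=4 | obs) = 13/432 / 59/432 = 13/59
argmax = 3

argmax_v P(Y = v | obs) = 3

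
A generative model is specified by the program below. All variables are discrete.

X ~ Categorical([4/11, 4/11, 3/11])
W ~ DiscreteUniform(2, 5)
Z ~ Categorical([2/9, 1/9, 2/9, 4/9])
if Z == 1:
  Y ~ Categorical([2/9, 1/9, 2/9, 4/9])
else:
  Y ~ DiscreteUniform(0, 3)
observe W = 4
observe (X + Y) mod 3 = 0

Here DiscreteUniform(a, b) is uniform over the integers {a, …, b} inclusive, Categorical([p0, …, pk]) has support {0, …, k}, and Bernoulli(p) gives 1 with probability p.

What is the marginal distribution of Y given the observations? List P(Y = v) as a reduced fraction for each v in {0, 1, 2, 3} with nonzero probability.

P(Y=0) = 16/61, P(Y=1) = 57/305, P(Y=2) = 16/61, P(Y=3) = 88/305

Enumerate traces; 16 have nonzero weight after conditioning:
  (X=0, W=4, Z=0, Y=0) weight 1/198
  (X=0, W=4, Z=0, Y=3) weight 1/198
  (X=0, W=4, Z=1, Y=0) weight 2/891
  (X=0, W=4, Z=1, Y=3) weight 4/891
  (X=0, W=4, Z=2, Y=0) weight 1/198
  (X=0, W=4, Z=2, Y=3) weight 1/198
  (X=0, W=4, Z=3, Y=0) weight 1/99
  (X=0, W=4, Z=3, Y=3) weight 1/99
  (X=1, W=4, Z=0, Y=2) weight 1/198
  (X=2, W=4, Z=0, Y=1) weight 1/264
  … 6 more
Group by Y:
  weight(Y=0) = 20/891
  weight(Y=1) = 19/1188
  weight(Y=2) = 20/891
  weight(Y=3) = 2/81
Total weight = 20/891 + 19/1188 + 20/891 + 2/81 = 305/3564
P(Y=0 | obs) = 20/891 / 305/3564 = 16/61
P(Y=1 | obs) = 19/1188 / 305/3564 = 57/305
P(Y=2 | obs) = 20/891 / 305/3564 = 16/61
P(Y=3 | obs) = 2/81 / 305/3564 = 88/305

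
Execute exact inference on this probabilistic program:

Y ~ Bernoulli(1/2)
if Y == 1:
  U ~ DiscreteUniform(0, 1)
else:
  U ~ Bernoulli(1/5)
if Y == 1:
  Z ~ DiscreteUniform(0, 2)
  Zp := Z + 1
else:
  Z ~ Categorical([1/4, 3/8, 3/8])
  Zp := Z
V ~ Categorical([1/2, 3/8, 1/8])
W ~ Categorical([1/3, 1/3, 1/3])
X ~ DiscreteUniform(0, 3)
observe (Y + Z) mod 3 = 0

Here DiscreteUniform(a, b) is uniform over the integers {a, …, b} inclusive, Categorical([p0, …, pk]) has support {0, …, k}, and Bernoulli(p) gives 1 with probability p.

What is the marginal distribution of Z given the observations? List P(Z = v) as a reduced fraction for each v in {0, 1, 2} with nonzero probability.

Enumerate traces; 144 have nonzero weight after conditioning:
  (Y=0, U=0, Z=0, V=0, W=0, X=0) weight 1/240
  (Y=0, U=0, Z=0, V=0, W=0, X=1) weight 1/240
  (Y=0, U=0, Z=0, V=0, W=0, X=2) weight 1/240
  (Y=0, U=0, Z=0, V=0, W=0, X=3) weight 1/240
  (Y=0, U=0, Z=0, V=0, W=1, X=0) weight 1/240
  (Y=0, U=0, Z=0, V=0, W=1, X=1) weight 1/240
  (Y=0, U=0, Z=0, V=0, W=1, X=2) weight 1/240
  (Y=0, U=0, Z=0, V=0, W=1, X=3) weight 1/240
  (Y=1, U=0, Z=2, V=0, W=0, X=0) weight 1/288
  … 135 more
Group by Z:
  weight(Z=0) = 1/8
  weight(Z=2) = 1/6
Total weight = 1/8 + 1/6 = 7/24
P(Z=0 | obs) = 1/8 / 7/24 = 3/7
P(Z=2 | obs) = 1/6 / 7/24 = 4/7

P(Z=0) = 3/7, P(Z=2) = 4/7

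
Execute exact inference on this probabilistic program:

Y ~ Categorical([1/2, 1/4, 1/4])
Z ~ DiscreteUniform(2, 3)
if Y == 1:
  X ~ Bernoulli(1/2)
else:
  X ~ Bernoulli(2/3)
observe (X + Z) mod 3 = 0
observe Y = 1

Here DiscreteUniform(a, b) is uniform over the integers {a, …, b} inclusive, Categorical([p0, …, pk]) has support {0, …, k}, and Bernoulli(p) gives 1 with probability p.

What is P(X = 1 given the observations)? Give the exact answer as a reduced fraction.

P(X = 1 | obs) = 1/2

Enumerate traces; 2 have nonzero weight after conditioning:
  (Y=1, Z=2, X=1) weight 1/16
  (Y=1, Z=3, X=0) weight 1/16
Group by X:
  weight(X=0) = 1/16
  weight(X=1) = 1/16
Total weight = 1/16 + 1/16 = 1/8
P(X=0 | obs) = 1/16 / 1/8 = 1/2
P(X=1 | obs) = 1/16 / 1/8 = 1/2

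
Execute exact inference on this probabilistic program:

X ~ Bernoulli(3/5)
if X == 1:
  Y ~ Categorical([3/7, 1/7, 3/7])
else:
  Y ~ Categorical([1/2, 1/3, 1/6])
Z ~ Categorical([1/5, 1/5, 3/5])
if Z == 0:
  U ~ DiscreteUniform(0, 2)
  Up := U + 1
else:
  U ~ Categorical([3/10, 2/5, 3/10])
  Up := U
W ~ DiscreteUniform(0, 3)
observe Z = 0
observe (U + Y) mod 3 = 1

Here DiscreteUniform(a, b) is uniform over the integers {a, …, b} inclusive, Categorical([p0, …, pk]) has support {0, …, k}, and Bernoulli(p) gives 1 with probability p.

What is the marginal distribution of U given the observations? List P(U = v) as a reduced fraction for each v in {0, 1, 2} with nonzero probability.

Enumerate traces; 24 have nonzero weight after conditioning:
  (X=0, Y=0, Z=0, U=1, W=0) weight 1/300
  (X=0, Y=0, Z=0, U=1, W=1) weight 1/300
  (X=0, Y=0, Z=0, U=1, W=2) weight 1/300
  (X=0, Y=0, Z=0, U=1, W=3) weight 1/300
  (X=0, Y=1, Z=0, U=0, W=0) weight 1/450
  (X=0, Y=1, Z=0, U=0, W=1) weight 1/450
  (X=0, Y=1, Z=0, U=0, W=2) weight 1/450
  (X=0, Y=1, Z=0, U=0, W=3) weight 1/450
  (X=0, Y=2, Z=0, U=2, W=0) weight 1/900
  … 15 more
Group by U:
  weight(U=0) = 23/1575
  weight(U=1) = 16/525
  weight(U=2) = 34/1575
Total weight = 23/1575 + 16/525 + 34/1575 = 1/15
P(U=0 | obs) = 23/1575 / 1/15 = 23/105
P(U=1 | obs) = 16/525 / 1/15 = 16/35
P(U=2 | obs) = 34/1575 / 1/15 = 34/105

P(U=0) = 23/105, P(U=1) = 16/35, P(U=2) = 34/105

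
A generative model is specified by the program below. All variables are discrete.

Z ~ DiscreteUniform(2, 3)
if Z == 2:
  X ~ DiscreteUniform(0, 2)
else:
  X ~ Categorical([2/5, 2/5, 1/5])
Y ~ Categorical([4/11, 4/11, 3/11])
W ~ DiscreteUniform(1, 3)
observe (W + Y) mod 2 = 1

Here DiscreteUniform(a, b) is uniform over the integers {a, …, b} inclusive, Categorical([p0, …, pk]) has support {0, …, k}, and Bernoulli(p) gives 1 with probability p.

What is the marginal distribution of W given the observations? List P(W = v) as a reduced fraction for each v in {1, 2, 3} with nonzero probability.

P(W=1) = 7/18, P(W=2) = 2/9, P(W=3) = 7/18

Enumerate traces; 30 have nonzero weight after conditioning:
  (Z=2, X=0, Y=0, W=1) weight 2/99
  (Z=2, X=0, Y=0, W=3) weight 2/99
  (Z=2, X=0, Y=1, W=2) weight 2/99
  (Z=2, X=0, Y=2, W=1) weight 1/66
  (Z=2, X=0, Y=2, W=3) weight 1/66
  (Z=2, X=1, Y=0, W=1) weight 2/99
  (Z=2, X=1, Y=0, W=3) weight 2/99
  (Z=2, X=1, Y=1, W=2) weight 2/99
  … 22 more
Group by W:
  weight(W=1) = 7/33
  weight(W=2) = 4/33
  weight(W=3) = 7/33
Total weight = 7/33 + 4/33 + 7/33 = 6/11
P(W=1 | obs) = 7/33 / 6/11 = 7/18
P(W=2 | obs) = 4/33 / 6/11 = 2/9
P(W=3 | obs) = 7/33 / 6/11 = 7/18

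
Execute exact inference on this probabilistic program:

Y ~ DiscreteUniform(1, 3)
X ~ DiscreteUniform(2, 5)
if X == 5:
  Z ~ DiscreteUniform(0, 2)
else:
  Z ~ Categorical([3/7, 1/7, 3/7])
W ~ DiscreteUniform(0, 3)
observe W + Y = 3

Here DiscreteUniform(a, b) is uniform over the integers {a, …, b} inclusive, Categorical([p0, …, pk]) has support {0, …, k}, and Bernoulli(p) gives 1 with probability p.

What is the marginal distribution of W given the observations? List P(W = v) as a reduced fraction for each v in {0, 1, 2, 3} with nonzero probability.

P(W=0) = 1/3, P(W=1) = 1/3, P(W=2) = 1/3

Enumerate traces; 36 have nonzero weight after conditioning:
  (Y=1, X=2, Z=0, W=2) weight 1/112
  (Y=1, X=2, Z=1, W=2) weight 1/336
  (Y=1, X=2, Z=2, W=2) weight 1/112
  (Y=1, X=3, Z=0, W=2) weight 1/112
  (Y=1, X=3, Z=1, W=2) weight 1/336
  (Y=1, X=3, Z=2, W=2) weight 1/112
  (Y=1, X=4, Z=0, W=2) weight 1/112
  (Y=1, X=4, Z=1, W=2) weight 1/336
  (Y=2, X=2, Z=0, W=1) weight 1/112
  (Y=3, X=2, Z=0, W=0) weight 1/112
  … 26 more
Group by W:
  weight(W=0) = 1/12
  weight(W=1) = 1/12
  weight(W=2) = 1/12
Total weight = 1/12 + 1/12 + 1/12 = 1/4
P(W=0 | obs) = 1/12 / 1/4 = 1/3
P(W=1 | obs) = 1/12 / 1/4 = 1/3
P(W=2 | obs) = 1/12 / 1/4 = 1/3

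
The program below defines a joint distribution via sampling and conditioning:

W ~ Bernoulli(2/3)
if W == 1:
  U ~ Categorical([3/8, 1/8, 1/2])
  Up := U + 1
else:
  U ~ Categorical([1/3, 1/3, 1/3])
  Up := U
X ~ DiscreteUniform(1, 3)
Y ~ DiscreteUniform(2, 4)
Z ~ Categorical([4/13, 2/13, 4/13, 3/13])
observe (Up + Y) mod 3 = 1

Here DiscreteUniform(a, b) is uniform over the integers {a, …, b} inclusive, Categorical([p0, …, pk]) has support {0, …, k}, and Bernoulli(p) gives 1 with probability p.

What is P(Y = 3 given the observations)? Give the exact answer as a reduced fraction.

P(Y = 3 | obs) = 13/36

Enumerate traces; 72 have nonzero weight after conditioning:
  (W=0, U=0, X=1, Y=4, Z=0) weight 4/1053
  (W=0, U=0, X=1, Y=4, Z=1) weight 2/1053
  (W=0, U=0, X=1, Y=4, Z=2) weight 4/1053
  (W=0, U=0, X=1, Y=4, Z=3) weight 1/351
  (W=0, U=0, X=2, Y=4, Z=0) weight 4/1053
  (W=0, U=0, X=2, Y=4, Z=1) weight 2/1053
  (W=0, U=0, X=2, Y=4, Z=2) weight 4/1053
  (W=0, U=0, X=2, Y=4, Z=3) weight 1/351
  (W=0, U=1, X=1, Y=3, Z=0) weight 4/1053
  (W=0, U=2, X=1, Y=2, Z=0) weight 4/1053
  … 62 more
Group by Y:
  weight(Y=2) = 7/108
  weight(Y=3) = 13/108
  weight(Y=4) = 4/27
Total weight = 7/108 + 13/108 + 4/27 = 1/3
P(Y=2 | obs) = 7/108 / 1/3 = 7/36
P(Y=3 | obs) = 13/108 / 1/3 = 13/36
P(Y=4 | obs) = 4/27 / 1/3 = 4/9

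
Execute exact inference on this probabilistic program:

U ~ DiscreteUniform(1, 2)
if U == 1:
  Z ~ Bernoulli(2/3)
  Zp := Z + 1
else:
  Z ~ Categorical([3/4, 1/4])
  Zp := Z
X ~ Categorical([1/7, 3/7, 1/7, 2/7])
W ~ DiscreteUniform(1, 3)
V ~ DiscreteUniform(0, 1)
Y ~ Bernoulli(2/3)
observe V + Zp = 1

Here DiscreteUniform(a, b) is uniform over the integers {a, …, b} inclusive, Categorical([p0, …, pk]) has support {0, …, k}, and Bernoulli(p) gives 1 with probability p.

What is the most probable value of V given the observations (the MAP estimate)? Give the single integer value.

Enumerate traces; 72 have nonzero weight after conditioning:
  (U=1, Z=0, X=0, W=1, V=0, Y=0) weight 1/756
  (U=1, Z=0, X=0, W=1, V=0, Y=1) weight 1/378
  (U=1, Z=0, X=0, W=2, V=0, Y=0) weight 1/756
  (U=1, Z=0, X=0, W=2, V=0, Y=1) weight 1/378
  (U=1, Z=0, X=0, W=3, V=0, Y=0) weight 1/756
  (U=1, Z=0, X=0, W=3, V=0, Y=1) weight 1/378
  (U=1, Z=0, X=1, W=1, V=0, Y=0) weight 1/252
  (U=1, Z=0, X=1, W=1, V=0, Y=1) weight 1/126
  (U=2, Z=0, X=0, W=1, V=1, Y=0) weight 1/336
  … 63 more
Group by V:
  weight(V=0) = 7/48
  weight(V=1) = 3/16
Total weight = 7/48 + 3/16 = 1/3
P(V=0 | obs) = 7/48 / 1/3 = 7/16
P(V=1 | obs) = 3/16 / 1/3 = 9/16
argmax = 1

argmax_v P(V = v | obs) = 1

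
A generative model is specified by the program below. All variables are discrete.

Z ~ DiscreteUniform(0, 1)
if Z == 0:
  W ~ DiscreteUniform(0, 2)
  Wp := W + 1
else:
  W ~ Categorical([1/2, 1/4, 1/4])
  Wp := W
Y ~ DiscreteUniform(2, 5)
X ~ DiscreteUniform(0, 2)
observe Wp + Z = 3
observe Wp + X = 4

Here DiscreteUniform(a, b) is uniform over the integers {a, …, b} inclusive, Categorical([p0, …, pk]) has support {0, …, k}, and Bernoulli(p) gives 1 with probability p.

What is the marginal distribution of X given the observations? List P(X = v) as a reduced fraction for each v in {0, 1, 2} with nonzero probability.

P(X=1) = 4/7, P(X=2) = 3/7

Enumerate traces; 8 have nonzero weight after conditioning:
  (Z=0, W=2, Y=2, X=1) weight 1/72
  (Z=0, W=2, Y=3, X=1) weight 1/72
  (Z=0, W=2, Y=4, X=1) weight 1/72
  (Z=0, W=2, Y=5, X=1) weight 1/72
  (Z=1, W=2, Y=2, X=2) weight 1/96
  (Z=1, W=2, Y=3, X=2) weight 1/96
  (Z=1, W=2, Y=4, X=2) weight 1/96
  (Z=1, W=2, Y=5, X=2) weight 1/96
Group by X:
  weight(X=1) = 1/18
  weight(X=2) = 1/24
Total weight = 1/18 + 1/24 = 7/72
P(X=1 | obs) = 1/18 / 7/72 = 4/7
P(X=2 | obs) = 1/24 / 7/72 = 3/7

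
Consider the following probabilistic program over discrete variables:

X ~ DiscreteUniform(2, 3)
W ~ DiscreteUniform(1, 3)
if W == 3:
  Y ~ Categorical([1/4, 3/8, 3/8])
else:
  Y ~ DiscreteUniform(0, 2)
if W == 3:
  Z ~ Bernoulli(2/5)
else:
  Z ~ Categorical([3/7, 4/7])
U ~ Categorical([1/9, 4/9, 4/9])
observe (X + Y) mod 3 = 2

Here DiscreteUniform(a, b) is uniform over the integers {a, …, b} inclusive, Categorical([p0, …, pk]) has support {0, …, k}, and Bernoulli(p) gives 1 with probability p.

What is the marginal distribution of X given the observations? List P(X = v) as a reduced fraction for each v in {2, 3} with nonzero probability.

P(X=2) = 22/47, P(X=3) = 25/47

Enumerate traces; 36 have nonzero weight after conditioning:
  (X=2, W=1, Y=0, Z=0, U=0) weight 1/378
  (X=2, W=1, Y=0, Z=0, U=1) weight 2/189
  (X=2, W=1, Y=0, Z=0, U=2) weight 2/189
  (X=2, W=1, Y=0, Z=1, U=0) weight 2/567
  (X=2, W=1, Y=0, Z=1, U=1) weight 8/567
  (X=2, W=1, Y=0, Z=1, U=2) weight 8/567
  (X=2, W=2, Y=0, Z=0, U=0) weight 1/378
  (X=2, W=2, Y=0, Z=0, U=1) weight 2/189
  (X=3, W=1, Y=2, Z=0, U=0) weight 1/378
  … 27 more
Group by X:
  weight(X=2) = 11/72
  weight(X=3) = 25/144
Total weight = 11/72 + 25/144 = 47/144
P(X=2 | obs) = 11/72 / 47/144 = 22/47
P(X=3 | obs) = 25/144 / 47/144 = 25/47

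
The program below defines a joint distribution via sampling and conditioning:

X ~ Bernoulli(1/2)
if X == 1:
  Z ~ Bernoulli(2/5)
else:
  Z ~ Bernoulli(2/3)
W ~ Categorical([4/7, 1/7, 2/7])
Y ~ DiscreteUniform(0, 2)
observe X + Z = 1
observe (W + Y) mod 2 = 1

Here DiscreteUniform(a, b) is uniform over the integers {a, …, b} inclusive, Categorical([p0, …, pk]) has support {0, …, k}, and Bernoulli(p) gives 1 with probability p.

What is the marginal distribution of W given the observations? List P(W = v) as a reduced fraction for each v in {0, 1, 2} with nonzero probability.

P(W=0) = 1/2, P(W=1) = 1/4, P(W=2) = 1/4

Enumerate traces; 8 have nonzero weight after conditioning:
  (X=0, Z=1, W=0, Y=1) weight 4/63
  (X=0, Z=1, W=1, Y=0) weight 1/63
  (X=0, Z=1, W=1, Y=2) weight 1/63
  (X=0, Z=1, W=2, Y=1) weight 2/63
  (X=1, Z=0, W=0, Y=1) weight 2/35
  (X=1, Z=0, W=1, Y=0) weight 1/70
  (X=1, Z=0, W=1, Y=2) weight 1/70
  (X=1, Z=0, W=2, Y=1) weight 1/35
Group by W:
  weight(W=0) = 38/315
  weight(W=1) = 19/315
  weight(W=2) = 19/315
Total weight = 38/315 + 19/315 + 19/315 = 76/315
P(W=0 | obs) = 38/315 / 76/315 = 1/2
P(W=1 | obs) = 19/315 / 76/315 = 1/4
P(W=2 | obs) = 19/315 / 76/315 = 1/4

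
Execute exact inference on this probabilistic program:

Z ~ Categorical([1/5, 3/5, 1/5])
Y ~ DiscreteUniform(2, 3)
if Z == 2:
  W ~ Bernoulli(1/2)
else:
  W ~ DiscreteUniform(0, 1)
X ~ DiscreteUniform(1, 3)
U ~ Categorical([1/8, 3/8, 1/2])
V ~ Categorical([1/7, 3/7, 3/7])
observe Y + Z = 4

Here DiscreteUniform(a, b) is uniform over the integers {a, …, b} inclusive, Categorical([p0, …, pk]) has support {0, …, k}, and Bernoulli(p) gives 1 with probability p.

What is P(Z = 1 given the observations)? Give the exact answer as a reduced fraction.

P(Z = 1 | obs) = 3/4

Enumerate traces; 108 have nonzero weight after conditioning:
  (Z=1, Y=3, W=0, X=1, U=0, V=0) weight 1/1120
  (Z=1, Y=3, W=0, X=1, U=0, V=1) weight 3/1120
  (Z=1, Y=3, W=0, X=1, U=0, V=2) weight 3/1120
  (Z=1, Y=3, W=0, X=1, U=1, V=0) weight 3/1120
  (Z=1, Y=3, W=0, X=1, U=1, V=1) weight 9/1120
  (Z=1, Y=3, W=0, X=1, U=1, V=2) weight 9/1120
  (Z=1, Y=3, W=0, X=1, U=2, V=0) weight 1/280
  (Z=1, Y=3, W=0, X=1, U=2, V=1) weight 3/280
  (Z=2, Y=2, W=0, X=1, U=0, V=0) weight 1/3360
  … 99 more
Group by Z:
  weight(Z=1) = 3/10
  weight(Z=2) = 1/10
Total weight = 3/10 + 1/10 = 2/5
P(Z=1 | obs) = 3/10 / 2/5 = 3/4
P(Z=2 | obs) = 1/10 / 2/5 = 1/4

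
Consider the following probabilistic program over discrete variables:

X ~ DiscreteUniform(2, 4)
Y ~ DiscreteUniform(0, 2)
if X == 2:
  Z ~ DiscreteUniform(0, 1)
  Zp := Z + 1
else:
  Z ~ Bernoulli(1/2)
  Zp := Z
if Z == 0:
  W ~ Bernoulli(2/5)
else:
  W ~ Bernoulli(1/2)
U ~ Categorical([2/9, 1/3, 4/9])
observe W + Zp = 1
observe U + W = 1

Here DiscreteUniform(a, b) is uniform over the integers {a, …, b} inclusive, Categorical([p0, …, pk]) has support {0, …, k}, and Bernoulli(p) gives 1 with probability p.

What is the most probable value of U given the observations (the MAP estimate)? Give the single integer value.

argmax_v P(U = v | obs) = 1

Enumerate traces; 15 have nonzero weight after conditioning:
  (X=2, Y=0, Z=0, W=0, U=1) weight 1/90
  (X=2, Y=1, Z=0, W=0, U=1) weight 1/90
  (X=2, Y=2, Z=0, W=0, U=1) weight 1/90
  (X=3, Y=0, Z=0, W=1, U=0) weight 2/405
  (X=3, Y=0, Z=1, W=0, U=1) weight 1/108
  (X=3, Y=1, Z=0, W=1, U=0) weight 2/405
  (X=3, Y=1, Z=1, W=0, U=1) weight 1/108
  (X=3, Y=2, Z=0, W=1, U=0) weight 2/405
  … 7 more
Group by U:
  weight(U=0) = 4/135
  weight(U=1) = 4/45
Total weight = 4/135 + 4/45 = 16/135
P(U=0 | obs) = 4/135 / 16/135 = 1/4
P(U=1 | obs) = 4/45 / 16/135 = 3/4
argmax = 1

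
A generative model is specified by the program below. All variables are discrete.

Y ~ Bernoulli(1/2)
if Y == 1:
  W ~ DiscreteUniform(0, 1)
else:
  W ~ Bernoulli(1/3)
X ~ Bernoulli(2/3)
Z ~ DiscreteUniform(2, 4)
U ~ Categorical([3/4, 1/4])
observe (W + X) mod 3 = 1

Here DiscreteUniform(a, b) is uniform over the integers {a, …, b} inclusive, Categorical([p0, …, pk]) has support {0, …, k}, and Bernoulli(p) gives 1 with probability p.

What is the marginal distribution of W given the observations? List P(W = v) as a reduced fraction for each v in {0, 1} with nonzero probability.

P(W=0) = 14/19, P(W=1) = 5/19

Enumerate traces; 24 have nonzero weight after conditioning:
  (Y=0, W=0, X=1, Z=2, U=0) weight 1/18
  (Y=0, W=0, X=1, Z=2, U=1) weight 1/54
  (Y=0, W=0, X=1, Z=3, U=0) weight 1/18
  (Y=0, W=0, X=1, Z=3, U=1) weight 1/54
  (Y=0, W=0, X=1, Z=4, U=0) weight 1/18
  (Y=0, W=0, X=1, Z=4, U=1) weight 1/54
  (Y=0, W=1, X=0, Z=2, U=0) weight 1/72
  (Y=0, W=1, X=0, Z=2, U=1) weight 1/216
  … 16 more
Group by W:
  weight(W=0) = 7/18
  weight(W=1) = 5/36
Total weight = 7/18 + 5/36 = 19/36
P(W=0 | obs) = 7/18 / 19/36 = 14/19
P(W=1 | obs) = 5/36 / 19/36 = 5/19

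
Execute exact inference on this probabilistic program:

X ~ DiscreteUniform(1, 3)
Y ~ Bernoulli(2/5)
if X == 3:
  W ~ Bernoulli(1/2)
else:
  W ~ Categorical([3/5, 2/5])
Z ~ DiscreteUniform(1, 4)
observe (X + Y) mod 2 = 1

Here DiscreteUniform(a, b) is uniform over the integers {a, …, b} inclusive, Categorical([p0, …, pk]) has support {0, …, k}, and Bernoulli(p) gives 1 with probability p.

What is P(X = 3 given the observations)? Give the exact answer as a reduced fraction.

Enumerate traces; 24 have nonzero weight after conditioning:
  (X=1, Y=0, W=0, Z=1) weight 3/100
  (X=1, Y=0, W=0, Z=2) weight 3/100
  (X=1, Y=0, W=0, Z=3) weight 3/100
  (X=1, Y=0, W=0, Z=4) weight 3/100
  (X=1, Y=0, W=1, Z=1) weight 1/50
  (X=1, Y=0, W=1, Z=2) weight 1/50
  (X=1, Y=0, W=1, Z=3) weight 1/50
  (X=1, Y=0, W=1, Z=4) weight 1/50
  (X=2, Y=1, W=0, Z=1) weight 1/50
  (X=3, Y=0, W=0, Z=1) weight 1/40
  … 14 more
Group by X:
  weight(X=1) = 1/5
  weight(X=2) = 2/15
  weight(X=3) = 1/5
Total weight = 1/5 + 2/15 + 1/5 = 8/15
P(X=1 | obs) = 1/5 / 8/15 = 3/8
P(X=2 | obs) = 2/15 / 8/15 = 1/4
P(X=3 | obs) = 1/5 / 8/15 = 3/8

P(X = 3 | obs) = 3/8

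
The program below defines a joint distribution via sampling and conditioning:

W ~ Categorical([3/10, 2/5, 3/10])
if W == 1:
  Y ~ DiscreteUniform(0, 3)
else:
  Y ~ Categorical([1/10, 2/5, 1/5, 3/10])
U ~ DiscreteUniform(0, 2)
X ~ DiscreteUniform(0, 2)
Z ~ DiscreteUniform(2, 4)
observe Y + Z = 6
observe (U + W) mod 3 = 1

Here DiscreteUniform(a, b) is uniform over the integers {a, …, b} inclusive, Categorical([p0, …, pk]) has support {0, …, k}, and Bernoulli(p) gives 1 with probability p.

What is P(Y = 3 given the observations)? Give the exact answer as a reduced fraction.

P(Y = 3 | obs) = 14/25

Enumerate traces; 18 have nonzero weight after conditioning:
  (W=0, Y=2, U=1, X=0, Z=4) weight 1/450
  (W=0, Y=2, U=1, X=1, Z=4) weight 1/450
  (W=0, Y=2, U=1, X=2, Z=4) weight 1/450
  (W=0, Y=3, U=1, X=0, Z=3) weight 1/300
  (W=0, Y=3, U=1, X=1, Z=3) weight 1/300
  (W=0, Y=3, U=1, X=2, Z=3) weight 1/300
  (W=1, Y=2, U=0, X=0, Z=4) weight 1/270
  (W=1, Y=2, U=0, X=1, Z=4) weight 1/270
  … 10 more
Group by Y:
  weight(Y=2) = 11/450
  weight(Y=3) = 7/225
Total weight = 11/450 + 7/225 = 1/18
P(Y=2 | obs) = 11/450 / 1/18 = 11/25
P(Y=3 | obs) = 7/225 / 1/18 = 14/25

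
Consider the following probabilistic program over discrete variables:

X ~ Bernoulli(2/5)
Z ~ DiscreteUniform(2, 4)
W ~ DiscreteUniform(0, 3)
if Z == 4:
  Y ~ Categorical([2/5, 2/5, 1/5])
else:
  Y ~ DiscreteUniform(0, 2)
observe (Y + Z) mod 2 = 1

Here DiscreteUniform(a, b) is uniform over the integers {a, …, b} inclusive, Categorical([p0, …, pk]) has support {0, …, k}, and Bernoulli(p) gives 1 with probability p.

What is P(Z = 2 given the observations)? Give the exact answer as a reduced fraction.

P(Z = 2 | obs) = 5/21

Enumerate traces; 32 have nonzero weight after conditioning:
  (X=0, Z=2, W=0, Y=1) weight 1/60
  (X=0, Z=2, W=1, Y=1) weight 1/60
  (X=0, Z=2, W=2, Y=1) weight 1/60
  (X=0, Z=2, W=3, Y=1) weight 1/60
  (X=0, Z=3, W=0, Y=0) weight 1/60
  (X=0, Z=3, W=0, Y=2) weight 1/60
  (X=0, Z=3, W=1, Y=0) weight 1/60
  (X=0, Z=3, W=1, Y=2) weight 1/60
  (X=0, Z=4, W=0, Y=1) weight 1/50
  … 23 more
Group by Z:
  weight(Z=2) = 1/9
  weight(Z=3) = 2/9
  weight(Z=4) = 2/15
Total weight = 1/9 + 2/9 + 2/15 = 7/15
P(Z=2 | obs) = 1/9 / 7/15 = 5/21
P(Z=3 | obs) = 2/9 / 7/15 = 10/21
P(Z=4 | obs) = 2/15 / 7/15 = 2/7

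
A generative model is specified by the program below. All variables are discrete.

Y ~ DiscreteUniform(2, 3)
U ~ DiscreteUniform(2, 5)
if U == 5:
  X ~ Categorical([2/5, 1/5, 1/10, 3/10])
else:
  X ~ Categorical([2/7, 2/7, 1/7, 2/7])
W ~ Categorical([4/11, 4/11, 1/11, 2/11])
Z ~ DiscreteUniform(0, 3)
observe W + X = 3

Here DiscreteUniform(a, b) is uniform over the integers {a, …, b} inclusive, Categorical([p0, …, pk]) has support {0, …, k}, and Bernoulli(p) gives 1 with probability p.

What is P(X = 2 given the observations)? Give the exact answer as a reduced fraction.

P(X = 2 | obs) = 74/361

Enumerate traces; 128 have nonzero weight after conditioning:
  (Y=2, U=2, X=0, W=3, Z=0) weight 1/616
  (Y=2, U=2, X=0, W=3, Z=1) weight 1/616
  (Y=2, U=2, X=0, W=3, Z=2) weight 1/616
  (Y=2, U=2, X=0, W=3, Z=3) weight 1/616
  (Y=2, U=2, X=1, W=2, Z=0) weight 1/1232
  (Y=2, U=2, X=1, W=2, Z=1) weight 1/1232
  (Y=2, U=2, X=1, W=2, Z=2) weight 1/1232
  (Y=2, U=2, X=1, W=2, Z=3) weight 1/1232
  (Y=2, U=2, X=2, W=1, Z=0) weight 1/616
  (Y=2, U=2, X=3, W=0, Z=0) weight 1/308
  … 118 more
Group by X:
  weight(X=0) = 2/35
  weight(X=1) = 37/1540
  weight(X=2) = 37/770
  weight(X=3) = 81/770
Total weight = 2/35 + 37/1540 + 37/770 + 81/770 = 361/1540
P(X=0 | obs) = 2/35 / 361/1540 = 88/361
P(X=1 | obs) = 37/1540 / 361/1540 = 37/361
P(X=2 | obs) = 37/770 / 361/1540 = 74/361
P(X=3 | obs) = 81/770 / 361/1540 = 162/361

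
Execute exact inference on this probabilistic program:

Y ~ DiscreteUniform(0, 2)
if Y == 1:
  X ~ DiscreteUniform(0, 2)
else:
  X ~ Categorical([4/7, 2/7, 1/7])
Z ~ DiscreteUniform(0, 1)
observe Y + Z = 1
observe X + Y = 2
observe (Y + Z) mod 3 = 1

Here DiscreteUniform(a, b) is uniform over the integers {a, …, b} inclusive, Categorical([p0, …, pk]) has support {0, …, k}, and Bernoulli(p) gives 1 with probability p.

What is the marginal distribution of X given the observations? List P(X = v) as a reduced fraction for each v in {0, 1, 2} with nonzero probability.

P(X=1) = 7/10, P(X=2) = 3/10

Enumerate traces; 2 have nonzero weight after conditioning:
  (Y=0, X=2, Z=1) weight 1/42
  (Y=1, X=1, Z=0) weight 1/18
Group by X:
  weight(X=1) = 1/18
  weight(X=2) = 1/42
Total weight = 1/18 + 1/42 = 5/63
P(X=1 | obs) = 1/18 / 5/63 = 7/10
P(X=2 | obs) = 1/42 / 5/63 = 3/10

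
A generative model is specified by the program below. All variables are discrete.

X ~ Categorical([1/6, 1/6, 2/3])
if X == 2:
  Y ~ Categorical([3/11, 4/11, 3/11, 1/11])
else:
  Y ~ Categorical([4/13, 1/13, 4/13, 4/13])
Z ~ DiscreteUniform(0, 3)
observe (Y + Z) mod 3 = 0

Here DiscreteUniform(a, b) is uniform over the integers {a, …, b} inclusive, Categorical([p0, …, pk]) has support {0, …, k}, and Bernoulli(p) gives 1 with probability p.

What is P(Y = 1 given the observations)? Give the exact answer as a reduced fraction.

P(Y = 1 | obs) = 5/27

Enumerate traces; 18 have nonzero weight after conditioning:
  (X=0, Y=0, Z=0) weight 1/78
  (X=0, Y=0, Z=3) weight 1/78
  (X=0, Y=1, Z=2) weight 1/312
  (X=0, Y=2, Z=1) weight 1/78
  (X=0, Y=3, Z=0) weight 1/78
  (X=0, Y=3, Z=3) weight 1/78
  (X=1, Y=0, Z=0) weight 1/78
  (X=1, Y=0, Z=3) weight 1/78
  … 10 more
Group by Y:
  weight(Y=0) = 61/429
  weight(Y=1) = 115/1716
  weight(Y=2) = 61/858
  weight(Y=3) = 35/429
Total weight = 61/429 + 115/1716 + 61/858 + 35/429 = 207/572
P(Y=0 | obs) = 61/429 / 207/572 = 244/621
P(Y=1 | obs) = 115/1716 / 207/572 = 5/27
P(Y=2 | obs) = 61/858 / 207/572 = 122/621
P(Y=3 | obs) = 35/429 / 207/572 = 140/621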